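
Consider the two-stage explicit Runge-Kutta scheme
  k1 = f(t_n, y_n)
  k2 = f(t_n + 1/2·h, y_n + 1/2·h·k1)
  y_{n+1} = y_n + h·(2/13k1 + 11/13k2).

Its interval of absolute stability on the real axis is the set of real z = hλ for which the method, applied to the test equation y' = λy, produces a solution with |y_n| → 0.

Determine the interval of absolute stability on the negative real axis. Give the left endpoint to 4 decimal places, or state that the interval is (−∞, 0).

z∈(-2.3636,0).

Set f=λy, z=hλ:
  k1=λy_n ⇒ h·k1=z·y_n;  k2=λ(1+1/2z)y_n ⇒ h·k2=z(1+1/2z)y_n
  y_{n+1}/y_n = 1 + 2/13z + 11/13z(1+1/2z) = 1 + z + 11/26z²
  so R(z) = 1 + z + 11/26z².

Boundary: |R(x)|=1, x<0.
x=-1.12: |R|=0.4107
R=1: x+11/26x²=0 ⇒ x=−26/11=-2.3636; min R=1−1/(4·11/26)=0.4091>−1
Confirm numerically:
  x=-1.868: |R|=0.60829 <1
  x=-1.731: |R|=0.53669 <1
  x=-1.609: |R|=0.48630 <1
  x=-1.005: |R|=0.42232 <1
  x=-2.940: |R|=1.71691 >1
  x=-2.404: |R|=1.04105 >1
Interval (-2.3636, 0).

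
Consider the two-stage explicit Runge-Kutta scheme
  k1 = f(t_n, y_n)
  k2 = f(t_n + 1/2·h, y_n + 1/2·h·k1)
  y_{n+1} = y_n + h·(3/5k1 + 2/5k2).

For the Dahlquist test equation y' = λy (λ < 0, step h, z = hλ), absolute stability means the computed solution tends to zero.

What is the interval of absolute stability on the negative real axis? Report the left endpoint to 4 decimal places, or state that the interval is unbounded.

On y'=λy, z=hλ:
  k1=λy_n ⇒ h·k1=z·y_n;  k2=λ(1+1/2z)y_n ⇒ h·k2=z(1+1/2z)y_n
  y_{n+1}/y_n = 1 + 3/5z + 2/5z(1+1/2z) = 1 + z + 1/5z²
  ⇒ R(z) = 1 + z + 1/5z².

Solve |R(x)|<1 on ℝ⁻.
x=-1.76: |R|=0.1405
R=1: x+1/5x²=0 ⇒ x=−5=-5.0000; min R=1−1/(4·1/5)=-0.2500>−1
Confirm numerically:
  x=-4.481: |R|=0.53487 <1
  x=-4.396: |R|=0.46896 <1
  x=-3.430: |R|=0.07702 <1
  x=-3.185: |R|=0.15616 <1
  x=-5.291: |R|=1.30794 >1
  x=-5.180: |R|=1.18648 >1
Interval (-5.0000, 0).

(-5.0000, 0).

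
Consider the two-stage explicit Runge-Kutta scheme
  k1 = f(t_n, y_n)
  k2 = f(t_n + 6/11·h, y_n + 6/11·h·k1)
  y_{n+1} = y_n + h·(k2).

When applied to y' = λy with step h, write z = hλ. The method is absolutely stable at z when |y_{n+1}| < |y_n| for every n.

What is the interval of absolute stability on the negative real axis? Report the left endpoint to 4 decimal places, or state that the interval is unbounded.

On y'=λy, z=hλ:
  k1=λy_n ⇒ h·k1=z·y_n;  k2=λ(1+6/11z)y_n ⇒ h·k2=z(1+6/11z)y_n
  y_{n+1}/y_n = 1 + z(1+6/11z) = 1 + z + 6/11z²
  R(z) = 1 + z + 6/11z².

Need |R(x)|<1, x<0.
x=-1.13: |R|=0.5665
R=1: x+6/11x²=0 ⇒ x=−11/6=-1.8333; min R=1−1/(4·6/11)=0.5417>−1
Confirm numerically:
  x=-1.685: |R|=0.86367 <1
  x=-1.412: |R|=0.67550 <1
  x=-1.352: |R|=0.64504 <1
  x=-2.255: |R|=1.51865 >1
  x=-2.040: |R|=1.22996 >1
Interval (-1.8333, 0).

z∈(-1.8333,0).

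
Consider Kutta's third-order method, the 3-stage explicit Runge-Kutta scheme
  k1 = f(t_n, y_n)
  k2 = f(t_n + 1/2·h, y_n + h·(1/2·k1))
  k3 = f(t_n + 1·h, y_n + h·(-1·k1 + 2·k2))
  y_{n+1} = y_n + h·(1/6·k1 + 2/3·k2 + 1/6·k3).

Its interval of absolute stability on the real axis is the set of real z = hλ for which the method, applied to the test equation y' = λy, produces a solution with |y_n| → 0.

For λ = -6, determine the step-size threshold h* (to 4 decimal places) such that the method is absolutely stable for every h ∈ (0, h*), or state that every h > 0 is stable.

(-2.5127,0); λ=-6 ⇒ h* = 0.4188.

On y'=λy, z=hλ:
  order 3, 3-stage ⇒ R(z)=1+z+z^2/2+z^3/6
  (e.g. R(-0.94)=0.36337, |R|=0.36337)

Need |R(x)|<1, x<0.
x=-0.94: |R|=0.3634
|R(-2.88)|=1.7141 |R(-2.74)|=1.4147 |R(-1.22)|=0.2216
Bisect:
  x_lo=-2.8377 |R|=1.6199  x_hi=-0.1210 |R|=0.8861
  mid=-1.47933 |R|=0.07531 →hi
  mid=-2.15852 |R|=0.50508 →hi
  mid=-2.49811 |R|=0.97610 →hi
  mid=-2.66791 |R|=1.27395 →lo
  mid=-2.58301 |R|=1.11932 →lo
  mid=-2.54056 |R|=1.04632 →lo
  mid=-2.51934 |R|=1.01087 →lo
  ...
  [-2.51287,-2.51270] ⇒ x*=-2.5127
So |R|<1 on (-2.5127, 0).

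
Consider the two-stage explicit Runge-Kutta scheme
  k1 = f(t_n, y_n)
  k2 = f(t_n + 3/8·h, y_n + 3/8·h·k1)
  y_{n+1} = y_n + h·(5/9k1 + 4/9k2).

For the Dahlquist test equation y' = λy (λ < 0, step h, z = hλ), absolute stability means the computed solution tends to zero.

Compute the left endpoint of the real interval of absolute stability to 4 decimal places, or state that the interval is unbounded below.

z* = -6.0000.

Test eqn y'=λy, z=hλ:
  k1=λy_n ⇒ h·k1=z·y_n;  k2=λ(1+3/8z)y_n ⇒ h·k2=z(1+3/8z)y_n
  y_{n+1}/y_n = 1 + 5/9z + 4/9z(1+3/8z) = 1 + z + 1/6z²
  R(z) = 1 + z + 1/6z².

Need |R(x)|<1, x<0.
x=-1.25: |R|=0.0104
R=1: x+1/6x²=0 ⇒ x=−6=-6.0000; min R=1−1/(4·1/6)=-0.5000>−1
Confirm numerically:
  x=-5.118: |R|=0.24765 <1
  x=-4.151: |R|=0.27920 <1
  x=-2.523: |R|=0.46208 <1
  x=-6.590: |R|=1.64802 >1
  x=-6.534: |R|=1.58153 >1
Interval (-6.0000, 0).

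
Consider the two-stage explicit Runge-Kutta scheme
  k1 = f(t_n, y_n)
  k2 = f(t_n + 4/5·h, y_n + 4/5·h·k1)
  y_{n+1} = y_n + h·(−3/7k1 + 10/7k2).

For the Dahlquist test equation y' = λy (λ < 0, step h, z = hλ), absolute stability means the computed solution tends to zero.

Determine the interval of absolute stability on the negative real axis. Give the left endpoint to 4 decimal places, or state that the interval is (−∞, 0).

Set f=λy, z=hλ:
  k1=λy_n ⇒ h·k1=z·y_n;  k2=λ(1+4/5z)y_n ⇒ h·k2=z(1+4/5z)y_n
  y_{n+1}/y_n = 1 − 3/7z + 10/7z(1+4/5z) = 1 + z + 8/7z²
  so R(z) = 1 + z + 8/7z².

Solve |R(x)|<1 on ℝ⁻.
x=-0.54: |R|=0.7933
R=1: x+8/7x²=0 ⇒ x=−7/8=-0.8750; min R=1−1/(4·8/7)=0.7812>−1
Confirm numerically:
  x=-0.693: |R|=0.85586 <1
  x=-0.648: |R|=0.83189 <1
  x=-0.435: |R|=0.78126 <1
  x=-1.333: |R|=1.69773 >1
  x=-0.982: |R|=1.12008 >1
So |R|<1 on (-0.8750, 0).

z∈(-0.8750,0).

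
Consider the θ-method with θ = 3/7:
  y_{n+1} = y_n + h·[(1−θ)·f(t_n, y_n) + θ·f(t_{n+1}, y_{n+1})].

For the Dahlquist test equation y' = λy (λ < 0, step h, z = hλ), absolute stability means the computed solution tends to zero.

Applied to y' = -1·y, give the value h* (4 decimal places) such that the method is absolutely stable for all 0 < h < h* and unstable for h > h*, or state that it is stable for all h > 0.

(-14.0000,0); λ=-1 ⇒ h* = (14)/1 = 14.0000.

On y'=λy, z=hλ:
  y_{n+1} = y_n + z·[4/7·y_n + 3/7·y_{n+1}] ⇒ (1 − 3/7z)y_{n+1} = (1 + 4/7z)y_n
  so R(z) = (1 + 4/7z)/(1 − 3/7z).

Solve |R(x)|<1 on ℝ⁻.
x=-0.55: |R|=0.5549
R=−1: 1+4/7x = −1+3/7x ⇒ -1/7x=2 ⇒ x=2/(-1/7)=-14.0000
Confirm numerically:
  x=-10.462: |R|=0.90783 <1
  x=-7.118: |R|=0.75728 <1
  x=-6.595: |R|=0.72354 <1
  x=-14.565: |R|=1.01115 >1
  x=-14.533: |R|=1.01053 >1
  x=-14.191: |R|=1.00385 >1
So |R|<1 on (-14.0000, 0).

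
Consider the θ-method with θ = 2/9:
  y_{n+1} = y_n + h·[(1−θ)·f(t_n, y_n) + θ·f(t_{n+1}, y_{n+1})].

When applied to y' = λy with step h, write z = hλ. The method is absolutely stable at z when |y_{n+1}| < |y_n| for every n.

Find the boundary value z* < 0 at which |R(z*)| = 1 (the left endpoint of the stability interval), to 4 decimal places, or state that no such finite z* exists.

On y'=λy, z=hλ:
  y_{n+1} = y_n + z·[7/9·y_n + 2/9·y_{n+1}] ⇒ (1 − 2/9z)y_{n+1} = (1 + 7/9z)y_n
  ⇒ R(z) = (1 + 7/9z)/(1 − 2/9z).

Solve |R(x)|<1 on ℝ⁻.
x=-0.55: |R|=0.5099
R=−1: 1+7/9x = −1+2/9x ⇒ -5/9x=2 ⇒ x=2/(-5/9)=-3.6000
Confirm numerically:
  x=-3.085: |R|=0.83026 <1
  x=-2.653: |R|=0.66902 <1
  x=-2.387: |R|=0.55968 <1
  x=-2.312: |R|=0.52730 <1
  x=-4.167: |R|=1.16355 >1
  x=-3.779: |R|=1.05405 >1
  x=-3.738: |R|=1.04188 >1
So |R|<1 on (-3.6000, 0).

left endpoint -3.6000.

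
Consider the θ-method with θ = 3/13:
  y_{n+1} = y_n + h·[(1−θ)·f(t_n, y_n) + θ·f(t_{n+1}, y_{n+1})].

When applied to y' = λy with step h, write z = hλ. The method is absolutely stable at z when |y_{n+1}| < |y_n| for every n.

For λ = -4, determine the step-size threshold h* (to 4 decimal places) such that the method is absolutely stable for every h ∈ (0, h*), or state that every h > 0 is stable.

(-3.7143,0); λ=-4 ⇒ h* = (26/7)/4 = 0.9286.

With y'=λy (z=hλ):
  y_{n+1} = y_n + z·[10/13·y_n + 3/13·y_{n+1}] ⇒ (1 − 3/13z)y_{n+1} = (1 + 10/13z)y_n
  so R(z) = (1 + 10/13z)/(1 − 3/13z).

Find x<0 with |R(x)|<1.
x=-1.25: |R|=0.0299
R=−1: 1+10/13x = −1+3/13x ⇒ -7/13x=2 ⇒ x=2/(-7/13)=-3.7143
Confirm numerically:
  x=-3.681: |R|=0.99031 <1
  x=-2.130: |R|=0.42806 <1
  x=-1.840: |R|=0.29158 <1
  x=-1.537: |R|=0.13457 <1
  x=-4.137: |R|=1.11645 >1
  x=-3.823: |R|=1.03110 >1
Stable set (-3.7143, 0).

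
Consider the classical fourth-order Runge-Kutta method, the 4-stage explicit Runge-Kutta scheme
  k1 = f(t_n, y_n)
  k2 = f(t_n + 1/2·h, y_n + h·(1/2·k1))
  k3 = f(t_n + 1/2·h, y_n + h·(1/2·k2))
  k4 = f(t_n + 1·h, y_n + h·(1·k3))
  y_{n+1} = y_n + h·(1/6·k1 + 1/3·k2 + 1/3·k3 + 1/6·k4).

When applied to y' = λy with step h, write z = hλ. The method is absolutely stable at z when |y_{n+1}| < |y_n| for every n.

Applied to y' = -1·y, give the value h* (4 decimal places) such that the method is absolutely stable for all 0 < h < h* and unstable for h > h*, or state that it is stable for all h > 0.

(-2.7853,0); λ=-1 ⇒ h* = 2.7853.

On y'=λy, z=hλ:
  order 4, 4-stage ⇒ R(z)=1+z+z^2/2+z^3/6+z^4/24
  (e.g. R(-1.45)=0.27733, |R|=0.27733)

Find x<0 with |R(x)|<1.
x=-1.45: |R|=0.2773
|R(-2.26)|=0.4569 |R(-1.34)|=0.2911 |R(-0.74)|=0.4788
Bisect:
  x_lo=-3.5758 |R|=3.0094  x_hi=-0.1868 |R|=0.8296
  mid=-1.88130 |R|=0.30054 →hi
  mid=-2.72857 |R|=0.91779 →hi
  mid=-3.15220 |R|=1.70956 →lo
  mid=-2.94039 |R|=1.26014 →lo
  mid=-2.83448 |R|=1.07672 →lo
  mid=-2.78152 |R|=0.99433 →hi
  mid=-2.80800 |R|=1.03478 →lo
  mid=-2.79476 |R|=1.01437 →lo
  mid=-2.78814 |R|=1.00430 →lo
  ...
  [-2.78545,-2.78525] ⇒ x*=-2.7853
Stable set (-2.7853, 0).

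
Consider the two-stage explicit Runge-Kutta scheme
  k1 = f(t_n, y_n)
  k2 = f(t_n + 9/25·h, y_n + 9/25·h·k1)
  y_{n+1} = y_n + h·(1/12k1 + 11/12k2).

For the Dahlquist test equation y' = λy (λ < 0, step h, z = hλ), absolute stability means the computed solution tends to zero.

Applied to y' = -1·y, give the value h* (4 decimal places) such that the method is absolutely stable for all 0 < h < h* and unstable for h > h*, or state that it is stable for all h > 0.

On y'=λy, z=hλ:
  k1=λy_n ⇒ h·k1=z·y_n;  k2=λ(1+9/25z)y_n ⇒ h·k2=z(1+9/25z)y_n
  y_{n+1}/y_n = 1 + 1/12z + 11/12z(1+9/25z) = 1 + z + 33/100z²
  Hence R(z) = 1 + z + 33/100z².

Boundary: |R(x)|=1, x<0.
x=-0.43: |R|=0.6310
R=1: x+33/100x²=0 ⇒ x=−100/33=-3.0303; min R=1−1/(4·33/100)=0.2424>−1
Confirm numerically:
  x=-2.642: |R|=0.66145 <1
  x=-2.511: |R|=0.56969 <1
  x=-2.307: |R|=0.44934 <1
  x=-1.988: |R|=0.31621 <1
  x=-3.569: |R|=1.63446 >1
  x=-3.424: |R|=1.44485 >1
So |R|<1 on (-3.0303, 0).

(-3.0303,0); λ=-1 ⇒ h* = (100/33)/1 = 3.0303.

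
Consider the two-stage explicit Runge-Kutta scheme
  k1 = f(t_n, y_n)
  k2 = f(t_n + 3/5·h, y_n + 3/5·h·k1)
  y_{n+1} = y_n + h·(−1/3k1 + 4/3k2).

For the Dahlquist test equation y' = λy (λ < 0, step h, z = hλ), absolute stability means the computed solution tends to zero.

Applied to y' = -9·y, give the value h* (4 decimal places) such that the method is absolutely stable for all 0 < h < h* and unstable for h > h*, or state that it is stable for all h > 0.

(-1.2500,0); λ=-9 ⇒ h* = (5/4)/9 = 0.1389.

Set f=λy, z=hλ:
  k1=λy_n ⇒ h·k1=z·y_n;  k2=λ(1+3/5z)y_n ⇒ h·k2=z(1+3/5z)y_n
  y_{n+1}/y_n = 1 − 1/3z + 4/3z(1+3/5z) = 1 + z + 4/5z²
  ⇒ R(z) = 1 + z + 4/5z².

Solve |R(x)|<1 on ℝ⁻.
x=-0.52: |R|=0.6963
R=1: x+4/5x²=0 ⇒ x=−5/4=-1.2500; min R=1−1/(4·4/5)=0.6875>−1
Confirm numerically:
  x=-1.116: |R|=0.88036 <1
  x=-1.031: |R|=0.81937 <1
  x=-0.938: |R|=0.76588 <1
  x=-0.812: |R|=0.71548 <1
  x=-1.640: |R|=1.51168 >1
  x=-1.593: |R|=1.43712 >1
  x=-1.537: |R|=1.35290 >1
So |R|<1 on (-1.2500, 0).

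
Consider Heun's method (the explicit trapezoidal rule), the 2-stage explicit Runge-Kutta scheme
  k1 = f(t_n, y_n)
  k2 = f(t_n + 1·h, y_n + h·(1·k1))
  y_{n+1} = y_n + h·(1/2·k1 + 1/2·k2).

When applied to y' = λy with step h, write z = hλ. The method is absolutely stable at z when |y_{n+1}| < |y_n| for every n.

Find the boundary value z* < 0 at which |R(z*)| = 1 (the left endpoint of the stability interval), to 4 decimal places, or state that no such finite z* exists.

Test eqn y'=λy, z=hλ:
  order 2, 2-stage ⇒ R(z)=1+z+z^2/2
  (e.g. R(-1.73)=0.76645, |R|=0.76645)

Boundary: |R(x)|=1, x<0.
x=-1.73: |R|=0.7664
|R(-1.62)|=0.6922 |R(-1.28)|=0.5392 |R(-0.52)|=0.6152
Bisect:
  x_lo=-2.7162 |R|=1.9727  x_hi=-0.2044 |R|=0.8165
  mid=-1.46030 |R|=0.60594 →hi
  mid=-2.08827 |R|=1.09217 →lo
  mid=-1.77429 |R|=0.79976 →hi
  mid=-1.93128 |R|=0.93364 →hi
  mid=-2.00978 |R|=1.00982 →lo
  mid=-1.97053 |R|=0.97096 →hi
  mid=-1.99015 |R|=0.99020 →hi
  ...
  [-2.00012,-1.99996] ⇒ x*=-2.0000
So |R|<1 on (-2.0000, 0).

z* = -2.0000.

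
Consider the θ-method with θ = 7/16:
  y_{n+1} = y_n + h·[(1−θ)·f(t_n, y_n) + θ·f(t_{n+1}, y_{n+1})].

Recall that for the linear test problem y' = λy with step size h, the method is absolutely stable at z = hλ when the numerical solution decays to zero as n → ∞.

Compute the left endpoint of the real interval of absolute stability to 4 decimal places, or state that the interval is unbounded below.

z* = -16.0000.

Test eqn y'=λy, z=hλ:
  y_{n+1} = y_n + z·[9/16·y_n + 7/16·y_{n+1}] ⇒ (1 − 7/16z)y_{n+1} = (1 + 9/16z)y_n
  R(z) = (1 + 9/16z)/(1 − 7/16z).

Need |R(x)|<1, x<0.
x=-1.52: |R|=0.0871
R=−1: 1+9/16x = −1+7/16x ⇒ -1/8x=2 ⇒ x=2/(-1/8)=-16.0000
Confirm numerically:
  x=-13.763: |R|=0.96017 <1
  x=-12.226: |R|=0.92570 <1
  x=-7.424: |R|=0.74765 <1
  x=-7.123: |R|=0.73043 <1
  x=-16.500: |R|=1.00760 >1
  x=-16.296: |R|=1.00455 >1
Interval (-16.0000, 0).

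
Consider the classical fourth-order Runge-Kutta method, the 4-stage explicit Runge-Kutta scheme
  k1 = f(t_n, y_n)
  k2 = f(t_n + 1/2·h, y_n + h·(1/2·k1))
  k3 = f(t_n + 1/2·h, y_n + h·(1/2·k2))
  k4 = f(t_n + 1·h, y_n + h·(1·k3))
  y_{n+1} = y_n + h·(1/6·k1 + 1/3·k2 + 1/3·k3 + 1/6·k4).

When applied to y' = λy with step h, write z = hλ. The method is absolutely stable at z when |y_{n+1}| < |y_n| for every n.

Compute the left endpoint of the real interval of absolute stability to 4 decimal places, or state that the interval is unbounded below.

Test eqn y'=λy, z=hλ:
  order 4, 4-stage ⇒ R(z)=1+z+z^2/2+z^3/6+z^4/24
  (e.g. R(-0.34)=0.71181, |R|=0.71181)

Boundary: |R(x)|=1, x<0.
x=-0.34: |R|=0.7118
|R(-2.42)|=0.5752 |R(-2.06)|=0.3552 |R(-1.2)|=0.3184
Bisect:
  x_lo=-3.5812 |R|=3.0297  x_hi=-0.2956 |R|=0.7441
  mid=-1.93837 |R|=0.31465 →hi
  mid=-2.75977 |R|=0.96220 →hi
  mid=-3.17047 |R|=1.75395 →lo
  mid=-2.96512 |R|=1.30675 →lo
  mid=-2.86245 |R|=1.12269 →lo
  mid=-2.81111 |R|=1.03962 →lo
  mid=-2.78544 |R|=1.00022 →lo
  ...
  [-2.78544,-2.78524] ⇒ x*=-2.7853
So |R|<1 on (-2.7853, 0).

left endpoint -2.7853.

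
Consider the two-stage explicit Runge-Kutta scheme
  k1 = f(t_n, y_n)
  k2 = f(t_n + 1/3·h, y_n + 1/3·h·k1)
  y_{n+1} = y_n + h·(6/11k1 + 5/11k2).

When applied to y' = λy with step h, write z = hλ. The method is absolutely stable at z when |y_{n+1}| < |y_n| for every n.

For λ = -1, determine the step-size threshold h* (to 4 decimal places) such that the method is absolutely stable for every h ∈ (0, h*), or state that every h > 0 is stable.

On y'=λy, z=hλ:
  k1=λy_n ⇒ h·k1=z·y_n;  k2=λ(1+1/3z)y_n ⇒ h·k2=z(1+1/3z)y_n
  y_{n+1}/y_n = 1 + 6/11z + 5/11z(1+1/3z) = 1 + z + 5/33z²
  Hence R(z) = 1 + z + 5/33z².

Need |R(x)|<1, x<0.
x=-1.01: |R|=0.1446
R=1: x+5/33x²=0 ⇒ x=−33/5=-6.6000; min R=1−1/(4·5/33)=-0.6500>−1
Confirm numerically:
  x=-5.519: |R|=0.09605 <1
  x=-5.043: |R|=0.18969 <1
  x=-2.798: |R|=0.61182 <1
  x=-7.159: |R|=1.60635 >1
  x=-7.140: |R|=1.58418 >1
  x=-7.113: |R|=1.55287 >1
Stable set (-6.6000, 0).

(-6.6000,0); λ=-1 ⇒ h* = (33/5)/1 = 6.6000.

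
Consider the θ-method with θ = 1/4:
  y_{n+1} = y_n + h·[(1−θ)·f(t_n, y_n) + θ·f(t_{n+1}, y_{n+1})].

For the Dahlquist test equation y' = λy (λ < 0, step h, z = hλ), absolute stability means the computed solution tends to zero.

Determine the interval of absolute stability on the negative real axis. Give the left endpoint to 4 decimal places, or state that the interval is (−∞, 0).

(-4.0000, 0).

Set f=λy, z=hλ:
  y_{n+1} = y_n + z·[3/4·y_n + 1/4·y_{n+1}] ⇒ (1 − 1/4z)y_{n+1} = (1 + 3/4z)y_n
  so R(z) = (1 + 3/4z)/(1 − 1/4z).

Find x<0 with |R(x)|<1.
x=-1.44: |R|=0.0588
R=−1: 1+3/4x = −1+1/4x ⇒ -1/2x=2 ⇒ x=2/(-1/2)=-4.0000
Confirm numerically:
  x=-3.599: |R|=0.89446 <1
  x=-3.536: |R|=0.87686 <1
  x=-3.235: |R|=0.78853 <1
  x=-4.501: |R|=1.11787 >1
  x=-4.176: |R|=1.04305 >1
Interval (-4.0000, 0).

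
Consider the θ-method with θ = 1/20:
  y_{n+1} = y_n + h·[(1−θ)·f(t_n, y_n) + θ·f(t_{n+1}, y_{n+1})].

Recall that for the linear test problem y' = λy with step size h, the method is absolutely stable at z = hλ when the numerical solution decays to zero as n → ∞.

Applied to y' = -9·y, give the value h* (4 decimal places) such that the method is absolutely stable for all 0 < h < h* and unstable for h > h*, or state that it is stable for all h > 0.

With y'=λy (z=hλ):
  y_{n+1} = y_n + z·[19/20·y_n + 1/20·y_{n+1}] ⇒ (1 − 1/20z)y_{n+1} = (1 + 19/20z)y_n
  so R(z) = (1 + 19/20z)/(1 − 1/20z).

Solve |R(x)|<1 on ℝ⁻.
x=-0.82: |R|=0.2123
R=−1: 1+19/20x = −1+1/20x ⇒ -9/10x=2 ⇒ x=2/(-9/10)=-2.2222
Confirm numerically:
  x=-1.884: |R|=0.72181 <1
  x=-1.249: |R|=0.17558 <1
  x=-1.113: |R|=0.05433 <1
  x=-1.059: |R|=0.00575 <1
  x=-2.390: |R|=1.13488 >1
  x=-2.371: |R|=1.11971 >1
So |R|<1 on (-2.2222, 0).

(-2.2222,0); λ=-9 ⇒ h* = (20/9)/9 = 0.2469.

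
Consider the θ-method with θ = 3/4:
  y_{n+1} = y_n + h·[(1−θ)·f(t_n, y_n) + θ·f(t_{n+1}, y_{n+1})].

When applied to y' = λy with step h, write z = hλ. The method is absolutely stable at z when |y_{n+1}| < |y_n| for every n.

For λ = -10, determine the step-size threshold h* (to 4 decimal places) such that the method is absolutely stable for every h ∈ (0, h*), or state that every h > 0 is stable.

unbounded; (−∞, 0). Any h>0 works for λ=-10.

On y'=λy, z=hλ:
  y_{n+1} = y_n + z·[1/4·y_n + 3/4·y_{n+1}] ⇒ (1 − 3/4z)y_{n+1} = (1 + 1/4z)y_n
  Hence R(z) = (1 + 1/4z)/(1 − 3/4z).

Need |R(x)|<1, x<0.
x=-1.5: |R|=0.2941
x=-2: |R|=0.2000
x=-10: |R|=0.1765
x=-100: |R|=0.3158
θ=3/4≥1/2 ⇒ |1+1/4x|<|1−3/4x| ∀x<0 ⇒ stable on all of ℝ⁻.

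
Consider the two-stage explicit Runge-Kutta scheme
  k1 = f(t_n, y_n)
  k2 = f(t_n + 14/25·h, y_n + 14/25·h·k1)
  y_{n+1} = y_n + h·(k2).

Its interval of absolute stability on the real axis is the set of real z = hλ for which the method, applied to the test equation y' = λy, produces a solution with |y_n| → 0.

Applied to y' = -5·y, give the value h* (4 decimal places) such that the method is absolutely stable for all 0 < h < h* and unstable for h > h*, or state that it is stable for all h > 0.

(-1.7857,0); λ=-5 ⇒ h* = (25/14)/5 = 0.3571.

Set f=λy, z=hλ:
  k1=λy_n ⇒ h·k1=z·y_n;  k2=λ(1+14/25z)y_n ⇒ h·k2=z(1+14/25z)y_n
  y_{n+1}/y_n = 1 + z(1+14/25z) = 1 + z + 14/25z²
  so R(z) = 1 + z + 14/25z².

Need |R(x)|<1, x<0.
x=-1.11: |R|=0.5800
R=1: x+14/25x²=0 ⇒ x=−25/14=-1.7857; min R=1−1/(4·14/25)=0.5536>−1
Confirm numerically:
  x=-1.745: |R|=0.96021 <1
  x=-1.316: |R|=0.65384 <1
  x=-1.298: |R|=0.64549 <1
  x=-0.982: |R|=0.55802 <1
  x=-2.278: |R|=1.62800 >1
  x=-2.260: |R|=1.60026 >1
  x=-1.955: |R|=1.18533 >1
Interval (-1.7857, 0).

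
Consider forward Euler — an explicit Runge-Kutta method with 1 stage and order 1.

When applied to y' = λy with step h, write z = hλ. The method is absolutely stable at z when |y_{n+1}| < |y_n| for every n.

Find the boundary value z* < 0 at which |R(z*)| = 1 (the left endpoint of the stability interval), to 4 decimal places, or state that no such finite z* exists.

On y'=λy, z=hλ:
  order 1, 1-stage ⇒ R(z)=1+z
  (e.g. R(-1.11)=-0.11000, |R|=0.11000)

Find x<0 with |R(x)|<1.
x=-1.11: |R|=0.1100
|R(-2.02)|=1.0200 |R(-1.87)|=0.8700 |R(-1.43)|=0.4300
Bisect:
  x_lo=-2.3178 |R|=1.3178  x_hi=-0.1126 |R|=0.8874
  mid=-1.21517 |R|=0.21517 →hi
  mid=-1.76648 |R|=0.76648 →hi
  mid=-2.04213 |R|=1.04213 →lo
  mid=-1.90431 |R|=0.90431 →hi
  mid=-1.97322 |R|=0.97322 →hi
  mid=-2.00768 |R|=1.00768 →lo
  mid=-1.99045 |R|=0.99045 →hi
  mid=-1.99906 |R|=0.99906 →hi
  mid=-2.00337 |R|=1.00337 →lo
  ...
  [-2.00000,-1.99987] ⇒ x*=-2.0000
So |R|<1 on (-2.0000, 0).

z* = -2.0000.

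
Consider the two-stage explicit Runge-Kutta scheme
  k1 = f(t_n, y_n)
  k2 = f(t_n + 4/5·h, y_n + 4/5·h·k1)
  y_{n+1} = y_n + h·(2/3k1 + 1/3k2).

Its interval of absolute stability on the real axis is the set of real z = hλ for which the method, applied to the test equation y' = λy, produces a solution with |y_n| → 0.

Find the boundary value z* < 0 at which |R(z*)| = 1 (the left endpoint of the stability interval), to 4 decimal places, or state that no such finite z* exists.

On y'=λy, z=hλ:
  k1=λy_n ⇒ h·k1=z·y_n;  k2=λ(1+4/5z)y_n ⇒ h·k2=z(1+4/5z)y_n
  y_{n+1}/y_n = 1 + 2/3z + 1/3z(1+4/5z) = 1 + z + 4/15z²
  Hence R(z) = 1 + z + 4/15z².

Need |R(x)|<1, x<0.
x=-0.44: |R|=0.6116
R=1: x+4/15x²=0 ⇒ x=−15/4=-3.7500; min R=1−1/(4·4/15)=0.0625>−1
Confirm numerically:
  x=-3.206: |R|=0.53492 <1
  x=-3.065: |R|=0.44013 <1
  x=-1.966: |R|=0.06471 <1
  x=-1.664: |R|=0.07437 <1
  x=-3.883: |R|=1.13772 >1
  x=-3.811: |R|=1.06199 >1
Stable set (-3.7500, 0).

left endpoint -3.7500.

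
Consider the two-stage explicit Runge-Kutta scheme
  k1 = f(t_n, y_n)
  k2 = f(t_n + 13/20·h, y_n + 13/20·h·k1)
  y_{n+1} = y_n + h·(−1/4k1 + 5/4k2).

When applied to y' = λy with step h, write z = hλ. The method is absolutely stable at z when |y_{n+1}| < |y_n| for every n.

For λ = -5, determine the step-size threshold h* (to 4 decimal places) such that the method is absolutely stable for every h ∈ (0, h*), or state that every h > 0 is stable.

Set f=λy, z=hλ:
  k1=λy_n ⇒ h·k1=z·y_n;  k2=λ(1+13/20z)y_n ⇒ h·k2=z(1+13/20z)y_n
  y_{n+1}/y_n = 1 − 1/4z + 5/4z(1+13/20z) = 1 + z + 13/16z²
  ⇒ R(z) = 1 + z + 13/16z².

Find x<0 with |R(x)|<1.
x=-0.76: |R|=0.7093
R=1: x+13/16x²=0 ⇒ x=−16/13=-1.2308; min R=1−1/(4·13/16)=0.6923>−1
Confirm numerically:
  x=-0.904: |R|=0.75999 <1
  x=-0.894: |R|=0.75538 <1
  x=-0.696: |R|=0.69759 <1
  x=-1.691: |R|=1.63233 >1
  x=-1.354: |R|=1.13557 >1
  x=-1.340: |R|=1.11893 >1
Interval (-1.2308, 0).

(-1.2308,0); λ=-5 ⇒ h* = (16/13)/5 = 0.2462.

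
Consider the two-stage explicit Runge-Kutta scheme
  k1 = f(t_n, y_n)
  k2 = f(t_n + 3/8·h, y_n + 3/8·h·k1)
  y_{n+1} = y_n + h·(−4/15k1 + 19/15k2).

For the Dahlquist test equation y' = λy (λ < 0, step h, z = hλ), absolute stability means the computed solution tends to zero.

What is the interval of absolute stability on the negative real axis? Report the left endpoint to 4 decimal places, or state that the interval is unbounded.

With y'=λy (z=hλ):
  k1=λy_n ⇒ h·k1=z·y_n;  k2=λ(1+3/8z)y_n ⇒ h·k2=z(1+3/8z)y_n
  y_{n+1}/y_n = 1 − 4/15z + 19/15z(1+3/8z) = 1 + z + 19/40z²
  so R(z) = 1 + z + 19/40z².

Boundary: |R(x)|=1, x<0.
x=-1.29: |R|=0.5004
R=1: x+19/40x²=0 ⇒ x=−40/19=-2.1053; min R=1−1/(4·19/40)=0.4737>−1
Confirm numerically:
  x=-1.528: |R|=0.58102 <1
  x=-1.089: |R|=0.47431 <1
  x=-1.002: |R|=0.47490 <1
  x=-2.212: |R|=1.11215 >1
  x=-2.147: |R|=1.04256 >1
So |R|<1 on (-2.1053, 0).

z∈(-2.1053,0).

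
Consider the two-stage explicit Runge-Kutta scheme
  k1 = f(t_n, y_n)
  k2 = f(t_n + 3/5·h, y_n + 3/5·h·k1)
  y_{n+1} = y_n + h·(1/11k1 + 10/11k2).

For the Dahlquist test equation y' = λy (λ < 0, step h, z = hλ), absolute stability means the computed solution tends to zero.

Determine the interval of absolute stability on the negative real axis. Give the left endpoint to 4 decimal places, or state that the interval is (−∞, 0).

z∈(-1.8333,0).

Set f=λy, z=hλ:
  k1=λy_n ⇒ h·k1=z·y_n;  k2=λ(1+3/5z)y_n ⇒ h·k2=z(1+3/5z)y_n
  y_{n+1}/y_n = 1 + 1/11z + 10/11z(1+3/5z) = 1 + z + 6/11z²
  R(z) = 1 + z + 6/11z².

Find x<0 with |R(x)|<1.
x=-0.52: |R|=0.6275
R=1: x+6/11x²=0 ⇒ x=−11/6=-1.8333; min R=1−1/(4·6/11)=0.5417>−1
Confirm numerically:
  x=-1.466: |R|=0.70627 <1
  x=-1.125: |R|=0.56534 <1
  x=-0.734: |R|=0.55987 <1
  x=-2.295: |R|=1.57792 >1
  x=-1.906: |R|=1.07555 >1
  x=-1.887: |R|=1.05524 >1
So |R|<1 on (-1.8333, 0).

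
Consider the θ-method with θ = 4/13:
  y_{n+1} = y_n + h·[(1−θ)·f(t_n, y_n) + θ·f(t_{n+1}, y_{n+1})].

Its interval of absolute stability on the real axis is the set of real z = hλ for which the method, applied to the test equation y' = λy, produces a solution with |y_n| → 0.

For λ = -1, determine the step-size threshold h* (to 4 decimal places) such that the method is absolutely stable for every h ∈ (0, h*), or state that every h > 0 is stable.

(-5.2000,0); λ=-1 ⇒ h* = (26/5)/1 = 5.2000.

On y'=λy, z=hλ:
  y_{n+1} = y_n + z·[9/13·y_n + 4/13·y_{n+1}] ⇒ (1 − 4/13z)y_{n+1} = (1 + 9/13z)y_n
  ⇒ R(z) = (1 + 9/13z)/(1 − 4/13z).

Boundary: |R(x)|=1, x<0.
x=-1.32: |R|=0.0613
R=−1: 1+9/13x = −1+4/13x ⇒ -5/13x=2 ⇒ x=2/(-5/13)=-5.2000
Confirm numerically:
  x=-4.884: |R|=0.95144 <1
  x=-4.235: |R|=0.83884 <1
  x=-2.621: |R|=0.45090 <1
  x=-2.292: |R|=0.34410 <1
  x=-5.648: |R|=1.06294 >1
  x=-5.548: |R|=1.04944 >1
  x=-5.445: |R|=1.03522 >1
Stable set (-5.2000, 0).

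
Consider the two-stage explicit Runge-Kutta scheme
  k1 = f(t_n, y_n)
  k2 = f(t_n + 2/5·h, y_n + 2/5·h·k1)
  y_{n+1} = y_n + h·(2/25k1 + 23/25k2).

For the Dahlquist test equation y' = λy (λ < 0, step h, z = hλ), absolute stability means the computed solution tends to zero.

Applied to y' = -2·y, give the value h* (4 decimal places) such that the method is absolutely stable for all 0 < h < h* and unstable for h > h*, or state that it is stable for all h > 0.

With y'=λy (z=hλ):
  k1=λy_n ⇒ h·k1=z·y_n;  k2=λ(1+2/5z)y_n ⇒ h·k2=z(1+2/5z)y_n
  y_{n+1}/y_n = 1 + 2/25z + 23/25z(1+2/5z) = 1 + z + 46/125z²
  so R(z) = 1 + z + 46/125z².

Boundary: |R(x)|=1, x<0.
x=-0.79: |R|=0.4397
R=1: x+46/125x²=0 ⇒ x=−125/46=-2.7174; min R=1−1/(4·46/125)=0.3207>−1
Confirm numerically:
  x=-2.330: |R|=0.66784 <1
  x=-1.757: |R|=0.37903 <1
  x=-1.541: |R|=0.33288 <1
  x=-3.189: |R|=1.55346 >1
  x=-2.844: |R|=1.13251 >1
Stable set (-2.7174, 0).

(-2.7174,0); λ=-2 ⇒ h* = (125/46)/2 = 1.3587.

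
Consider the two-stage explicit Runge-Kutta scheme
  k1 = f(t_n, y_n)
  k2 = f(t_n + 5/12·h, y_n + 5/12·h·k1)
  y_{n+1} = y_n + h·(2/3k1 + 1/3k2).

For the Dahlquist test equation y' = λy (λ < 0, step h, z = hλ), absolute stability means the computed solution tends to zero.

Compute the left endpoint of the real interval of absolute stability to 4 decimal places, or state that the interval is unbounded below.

z* = -7.2000.

Set f=λy, z=hλ:
  k1=λy_n ⇒ h·k1=z·y_n;  k2=λ(1+5/12z)y_n ⇒ h·k2=z(1+5/12z)y_n
  y_{n+1}/y_n = 1 + 2/3z + 1/3z(1+5/12z) = 1 + z + 5/36z²
  R(z) = 1 + z + 5/36z².

Find x<0 with |R(x)|<1.
x=-1.32: |R|=0.0780
R=1: x+5/36x²=0 ⇒ x=−36/5=-7.2000; min R=1−1/(4·5/36)=-0.8000>−1
Confirm numerically:
  x=-5.810: |R|=0.12165 <1
  x=-5.391: |R|=0.35449 <1
  x=-4.598: |R|=0.66167 <1
  x=-7.763: |R|=1.60702 >1
  x=-7.359: |R|=1.16251 >1
So |R|<1 on (-7.2000, 0).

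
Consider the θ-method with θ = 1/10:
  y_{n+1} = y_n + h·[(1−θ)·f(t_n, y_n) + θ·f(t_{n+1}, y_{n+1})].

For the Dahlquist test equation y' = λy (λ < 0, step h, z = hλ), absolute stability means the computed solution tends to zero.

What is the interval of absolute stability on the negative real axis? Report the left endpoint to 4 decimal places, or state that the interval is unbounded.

(-2.5000, 0).

On y'=λy, z=hλ:
  y_{n+1} = y_n + z·[9/10·y_n + 1/10·y_{n+1}] ⇒ (1 − 1/10z)y_{n+1} = (1 + 9/10z)y_n
  Hence R(z) = (1 + 9/10z)/(1 − 1/10z).

Boundary: |R(x)|=1, x<0.
x=-1.54: |R|=0.3345
R=−1: 1+9/10x = −1+1/10x ⇒ -4/5x=2 ⇒ x=2/(-4/5)=-2.5000
Confirm numerically:
  x=-1.996: |R|=0.66389 <1
  x=-1.692: |R|=0.44714 <1
  x=-1.513: |R|=0.31417 <1
  x=-1.277: |R|=0.13239 <1
  x=-3.094: |R|=1.36291 >1
  x=-3.013: |R|=1.31538 >1
So |R|<1 on (-2.5000, 0).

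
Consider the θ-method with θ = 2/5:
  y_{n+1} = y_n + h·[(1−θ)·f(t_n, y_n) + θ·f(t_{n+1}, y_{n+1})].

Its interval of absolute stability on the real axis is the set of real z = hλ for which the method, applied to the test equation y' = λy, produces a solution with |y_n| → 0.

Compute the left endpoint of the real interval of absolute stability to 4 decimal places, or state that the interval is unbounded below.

z* = -10.0000.

With y'=λy (z=hλ):
  y_{n+1} = y_n + z·[3/5·y_n + 2/5·y_{n+1}] ⇒ (1 − 2/5z)y_{n+1} = (1 + 3/5z)y_n
  Hence R(z) = (1 + 3/5z)/(1 − 2/5z).

Need |R(x)|<1, x<0.
x=-1.3: |R|=0.1447
R=−1: 1+3/5x = −1+2/5x ⇒ -1/5x=2 ⇒ x=2/(-1/5)=-10.0000
Confirm numerically:
  x=-9.961: |R|=0.99844 <1
  x=-7.769: |R|=0.89137 <1
  x=-6.753: |R|=0.82454 <1
  x=-10.373: |R|=1.01449 >1
  x=-10.362: |R|=1.01407 >1
  x=-10.147: |R|=1.00581 >1
So |R|<1 on (-10.0000, 0).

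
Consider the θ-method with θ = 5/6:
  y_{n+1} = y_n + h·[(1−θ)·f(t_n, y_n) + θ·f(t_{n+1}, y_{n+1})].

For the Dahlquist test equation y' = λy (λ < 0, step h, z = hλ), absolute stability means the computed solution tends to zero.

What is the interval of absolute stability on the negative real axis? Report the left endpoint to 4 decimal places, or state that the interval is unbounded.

Set f=λy, z=hλ:
  y_{n+1} = y_n + z·[1/6·y_n + 5/6·y_{n+1}] ⇒ (1 − 5/6z)y_{n+1} = (1 + 1/6z)y_n
  Hence R(z) = (1 + 1/6z)/(1 − 5/6z).

Solve |R(x)|<1 on ℝ⁻.
x=-1.51: |R|=0.3314
x=-2: |R|=0.2500
x=-10: |R|=0.0714
x=-100: |R|=0.1858
θ=5/6≥1/2 ⇒ |1+1/6x|<|1−5/6x| ∀x<0 ⇒ stable on all of ℝ⁻.

interval (−∞, 0).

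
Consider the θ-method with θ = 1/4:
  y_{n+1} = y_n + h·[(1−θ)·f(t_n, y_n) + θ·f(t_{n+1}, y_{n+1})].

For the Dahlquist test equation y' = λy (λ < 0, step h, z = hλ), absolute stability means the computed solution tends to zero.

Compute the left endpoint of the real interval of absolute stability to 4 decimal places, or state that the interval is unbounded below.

On y'=λy, z=hλ:
  y_{n+1} = y_n + z·[3/4·y_n + 1/4·y_{n+1}] ⇒ (1 − 1/4z)y_{n+1} = (1 + 3/4z)y_n
  so R(z) = (1 + 3/4z)/(1 − 1/4z).

Boundary: |R(x)|=1, x<0.
x=-1.33: |R|=0.0019
R=−1: 1+3/4x = −1+1/4x ⇒ -1/2x=2 ⇒ x=2/(-1/2)=-4.0000
Confirm numerically:
  x=-2.914: |R|=0.68585 <1
  x=-2.207: |R|=0.42227 <1
  x=-1.726: |R|=0.20573 <1
  x=-4.295: |R|=1.07113 >1
  x=-4.043: |R|=1.01069 >1
So |R|<1 on (-4.0000, 0).

left endpoint -4.0000.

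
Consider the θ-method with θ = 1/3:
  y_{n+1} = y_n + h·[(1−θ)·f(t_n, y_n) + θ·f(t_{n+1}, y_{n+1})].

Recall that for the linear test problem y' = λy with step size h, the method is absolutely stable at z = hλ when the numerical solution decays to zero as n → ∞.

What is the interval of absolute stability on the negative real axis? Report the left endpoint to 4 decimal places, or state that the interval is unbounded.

z∈(-6.0000,0).

With y'=λy (z=hλ):
  y_{n+1} = y_n + z·[2/3·y_n + 1/3·y_{n+1}] ⇒ (1 − 1/3z)y_{n+1} = (1 + 2/3z)y_n
  Hence R(z) = (1 + 2/3z)/(1 − 1/3z).

Need |R(x)|<1, x<0.
x=-1.08: |R|=0.2059
R=−1: 1+2/3x = −1+1/3x ⇒ -1/3x=2 ⇒ x=2/(-1/3)=-6.0000
Confirm numerically:
  x=-5.866: |R|=0.98489 <1
  x=-4.523: |R|=0.80367 <1
  x=-2.851: |R|=0.46180 <1
  x=-6.359: |R|=1.03836 >1
  x=-6.090: |R|=1.00990 >1
Interval (-6.0000, 0).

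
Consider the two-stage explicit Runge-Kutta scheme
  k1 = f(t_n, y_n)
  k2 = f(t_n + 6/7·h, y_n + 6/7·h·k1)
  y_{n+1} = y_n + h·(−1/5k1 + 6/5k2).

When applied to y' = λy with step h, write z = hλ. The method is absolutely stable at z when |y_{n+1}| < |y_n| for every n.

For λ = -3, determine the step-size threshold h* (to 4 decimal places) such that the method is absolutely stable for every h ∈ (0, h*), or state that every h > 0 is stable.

Set f=λy, z=hλ:
  k1=λy_n ⇒ h·k1=z·y_n;  k2=λ(1+6/7z)y_n ⇒ h·k2=z(1+6/7z)y_n
  y_{n+1}/y_n = 1 − 1/5z + 6/5z(1+6/7z) = 1 + z + 36/35z²
  Hence R(z) = 1 + z + 36/35z².

Need |R(x)|<1, x<0.
x=-0.66: |R|=0.7880
R=1: x+36/35x²=0 ⇒ x=−35/36=-0.9722; min R=1−1/(4·36/35)=0.7569>−1
Confirm numerically:
  x=-0.915: |R|=0.94615 <1
  x=-0.790: |R|=0.85193 <1
  x=-0.697: |R|=0.80269 <1
  x=-0.433: |R|=0.75985 <1
  x=-1.418: |R|=1.65017 >1
  x=-1.165: |R|=1.23100 >1
Interval (-0.9722, 0).

(-0.9722,0); λ=-3 ⇒ h* = (35/36)/3 = 0.3241.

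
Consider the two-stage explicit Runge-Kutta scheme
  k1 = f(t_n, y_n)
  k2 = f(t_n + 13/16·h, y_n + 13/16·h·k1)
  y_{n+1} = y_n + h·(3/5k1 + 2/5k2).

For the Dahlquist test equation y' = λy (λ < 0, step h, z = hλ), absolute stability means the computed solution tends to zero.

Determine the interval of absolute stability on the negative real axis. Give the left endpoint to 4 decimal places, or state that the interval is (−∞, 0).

With y'=λy (z=hλ):
  k1=λy_n ⇒ h·k1=z·y_n;  k2=λ(1+13/16z)y_n ⇒ h·k2=z(1+13/16z)y_n
  y_{n+1}/y_n = 1 + 3/5z + 2/5z(1+13/16z) = 1 + z + 13/40z²
  R(z) = 1 + z + 13/40z².

Boundary: |R(x)|=1, x<0.
x=-0.31: |R|=0.7212
R=1: x+13/40x²=0 ⇒ x=−40/13=-3.0769; min R=1−1/(4·13/40)=0.2308>−1
Confirm numerically:
  x=-2.950: |R|=0.87831 <1
  x=-2.489: |R|=0.52441 <1
  x=-1.350: |R|=0.24231 <1
  x=-3.526: |R|=1.51462 >1
  x=-3.370: |R|=1.32099 >1
  x=-3.189: |R|=1.11616 >1
Stable set (-3.0769, 0).

(-3.0769, 0).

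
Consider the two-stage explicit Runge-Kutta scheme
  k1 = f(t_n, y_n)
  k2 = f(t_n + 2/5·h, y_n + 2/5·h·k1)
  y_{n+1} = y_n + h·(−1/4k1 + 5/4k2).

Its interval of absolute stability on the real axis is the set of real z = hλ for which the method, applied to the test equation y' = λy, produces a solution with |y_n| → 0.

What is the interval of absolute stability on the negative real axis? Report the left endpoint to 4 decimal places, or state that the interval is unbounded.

(-2.0000, 0).

On y'=λy, z=hλ:
  k1=λy_n ⇒ h·k1=z·y_n;  k2=λ(1+2/5z)y_n ⇒ h·k2=z(1+2/5z)y_n
  y_{n+1}/y_n = 1 − 1/4z + 5/4z(1+2/5z) = 1 + z + 1/2z²
  so R(z) = 1 + z + 1/2z².

Find x<0 with |R(x)|<1.
x=-1.7: |R|=0.7450
R=1: x+1/2x²=0 ⇒ x=−2=-2.0000; min R=1−1/(4·1/2)=0.5000>−1
Confirm numerically:
  x=-1.654: |R|=0.71386 <1
  x=-1.098: |R|=0.50480 <1
  x=-1.050: |R|=0.50125 <1
  x=-2.271: |R|=1.30772 >1
  x=-2.033: |R|=1.03354 >1
Stable set (-2.0000, 0).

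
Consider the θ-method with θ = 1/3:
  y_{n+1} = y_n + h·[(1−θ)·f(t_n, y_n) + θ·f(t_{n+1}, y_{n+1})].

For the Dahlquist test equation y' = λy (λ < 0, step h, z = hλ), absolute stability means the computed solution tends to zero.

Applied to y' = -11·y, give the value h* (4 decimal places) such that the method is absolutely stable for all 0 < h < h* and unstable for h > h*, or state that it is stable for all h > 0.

(-6.0000,0); λ=-11 ⇒ h* = (6)/11 = 0.5455.

Test eqn y'=λy, z=hλ:
  y_{n+1} = y_n + z·[2/3·y_n + 1/3·y_{n+1}] ⇒ (1 − 1/3z)y_{n+1} = (1 + 2/3z)y_n
  R(z) = (1 + 2/3z)/(1 − 1/3z).

Boundary: |R(x)|=1, x<0.
x=-0.82: |R|=0.3560
R=−1: 1+2/3x = −1+1/3x ⇒ -1/3x=2 ⇒ x=2/(-1/3)=-6.0000
Confirm numerically:
  x=-5.608: |R|=0.95446 <1
  x=-5.425: |R|=0.93175 <1
  x=-4.550: |R|=0.80795 <1
  x=-2.526: |R|=0.37134 <1
  x=-6.412: |R|=1.04377 >1
  x=-6.345: |R|=1.03692 >1
Interval (-6.0000, 0).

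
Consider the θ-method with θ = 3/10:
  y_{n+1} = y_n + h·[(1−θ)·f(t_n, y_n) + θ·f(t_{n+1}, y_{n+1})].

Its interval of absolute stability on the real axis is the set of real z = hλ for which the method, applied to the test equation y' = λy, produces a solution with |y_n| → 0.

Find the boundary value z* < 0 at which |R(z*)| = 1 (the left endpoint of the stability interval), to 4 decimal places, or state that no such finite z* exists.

z* = -5.0000.

With y'=λy (z=hλ):
  y_{n+1} = y_n + z·[7/10·y_n + 3/10·y_{n+1}] ⇒ (1 − 3/10z)y_{n+1} = (1 + 7/10z)y_n
  ⇒ R(z) = (1 + 7/10z)/(1 − 3/10z).

Boundary: |R(x)|=1, x<0.
x=-0.45: |R|=0.6035
R=−1: 1+7/10x = −1+3/10x ⇒ -2/5x=2 ⇒ x=2/(-2/5)=-5.0000
Confirm numerically:
  x=-4.677: |R|=0.94624 <1
  x=-4.592: |R|=0.93136 <1
  x=-2.317: |R|=0.36688 <1
  x=-5.565: |R|=1.08466 >1
  x=-5.299: |R|=1.04618 >1
  x=-5.128: |R|=1.02017 >1
Interval (-5.0000, 0).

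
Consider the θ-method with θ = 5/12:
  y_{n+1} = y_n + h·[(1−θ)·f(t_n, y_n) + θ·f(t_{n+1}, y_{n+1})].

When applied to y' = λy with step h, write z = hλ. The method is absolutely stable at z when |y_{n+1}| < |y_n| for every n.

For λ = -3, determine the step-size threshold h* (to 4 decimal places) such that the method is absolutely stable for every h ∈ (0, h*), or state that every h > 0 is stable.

(-12.0000,0); λ=-3 ⇒ h* = (12)/3 = 4.0000.

Set f=λy, z=hλ:
  y_{n+1} = y_n + z·[7/12·y_n + 5/12·y_{n+1}] ⇒ (1 − 5/12z)y_{n+1} = (1 + 7/12z)y_n
  R(z) = (1 + 7/12z)/(1 − 5/12z).

Find x<0 with |R(x)|<1.
x=-1.46: |R|=0.0922
R=−1: 1+7/12x = −1+5/12x ⇒ -1/6x=2 ⇒ x=2/(-1/6)=-12.0000
Confirm numerically:
  x=-11.328: |R|=0.98042 <1
  x=-9.511: |R|=0.91641 <1
  x=-9.042: |R|=0.89659 <1
  x=-8.540: |R|=0.87349 <1
  x=-12.292: |R|=1.00795 >1
  x=-12.238: |R|=1.00650 >1
  x=-12.052: |R|=1.00144 >1
Interval (-12.0000, 0).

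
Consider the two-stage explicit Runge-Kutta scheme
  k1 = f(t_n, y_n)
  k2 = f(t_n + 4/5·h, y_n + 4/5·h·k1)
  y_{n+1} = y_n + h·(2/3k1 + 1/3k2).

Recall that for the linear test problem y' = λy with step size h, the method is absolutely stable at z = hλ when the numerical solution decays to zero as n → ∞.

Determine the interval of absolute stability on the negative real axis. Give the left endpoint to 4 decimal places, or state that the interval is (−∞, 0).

z∈(-3.7500,0).

With y'=λy (z=hλ):
  k1=λy_n ⇒ h·k1=z·y_n;  k2=λ(1+4/5z)y_n ⇒ h·k2=z(1+4/5z)y_n
  y_{n+1}/y_n = 1 + 2/3z + 1/3z(1+4/5z) = 1 + z + 4/15z²
  ⇒ R(z) = 1 + z + 4/15z².

Need |R(x)|<1, x<0.
x=-0.97: |R|=0.2809
R=1: x+4/15x²=0 ⇒ x=−15/4=-3.7500; min R=1−1/(4·4/15)=0.0625>−1
Confirm numerically:
  x=-2.745: |R|=0.26434 <1
  x=-2.541: |R|=0.18078 <1
  x=-2.320: |R|=0.11531 <1
  x=-4.258: |R|=1.57682 >1
  x=-4.148: |R|=1.44024 >1
  x=-3.881: |R|=1.13558 >1
Stable set (-3.7500, 0).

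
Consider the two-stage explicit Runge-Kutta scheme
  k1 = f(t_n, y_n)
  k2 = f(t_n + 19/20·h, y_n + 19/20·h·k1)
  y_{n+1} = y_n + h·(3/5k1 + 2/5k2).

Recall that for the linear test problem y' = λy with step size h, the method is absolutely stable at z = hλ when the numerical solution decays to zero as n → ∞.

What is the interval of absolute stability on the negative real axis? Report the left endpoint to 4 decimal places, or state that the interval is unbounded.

(-2.6316, 0).

On y'=λy, z=hλ:
  k1=λy_n ⇒ h·k1=z·y_n;  k2=λ(1+19/20z)y_n ⇒ h·k2=z(1+19/20z)y_n
  y_{n+1}/y_n = 1 + 3/5z + 2/5z(1+19/20z) = 1 + z + 19/50z²
  R(z) = 1 + z + 19/50z².

Find x<0 with |R(x)|<1.
x=-1.72: |R|=0.4042
R=1: x+19/50x²=0 ⇒ x=−50/19=-2.6316; min R=1−1/(4·19/50)=0.3421>−1
Confirm numerically:
  x=-2.273: |R|=0.69028 <1
  x=-2.251: |R|=0.67446 <1
  x=-2.155: |R|=0.60973 <1
  x=-3.079: |R|=1.52349 >1
  x=-3.065: |R|=1.50481 >1
  x=-2.858: |R|=1.24590 >1
So |R|<1 on (-2.6316, 0).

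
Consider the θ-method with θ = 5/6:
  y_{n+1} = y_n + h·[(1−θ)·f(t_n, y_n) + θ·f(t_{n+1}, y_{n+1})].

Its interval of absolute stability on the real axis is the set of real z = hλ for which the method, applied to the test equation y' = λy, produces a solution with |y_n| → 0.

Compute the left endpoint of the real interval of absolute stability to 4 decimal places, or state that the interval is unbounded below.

Test eqn y'=λy, z=hλ:
  y_{n+1} = y_n + z·[1/6·y_n + 5/6·y_{n+1}] ⇒ (1 − 5/6z)y_{n+1} = (1 + 1/6z)y_n
  Hence R(z) = (1 + 1/6z)/(1 − 5/6z).

Solve |R(x)|<1 on ℝ⁻.
x=-0.47: |R|=0.6623
x=-2: |R|=0.2500
x=-10: |R|=0.0714
x=-100: |R|=0.1858
θ=5/6≥1/2 ⇒ |1+1/6x|<|1−5/6x| ∀x<0 ⇒ interval (−∞,0).

unbounded; (−∞, 0).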